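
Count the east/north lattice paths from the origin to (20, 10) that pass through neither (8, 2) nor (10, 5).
Number of paths = 16709706

Inclusion–exclusion. Total paths: C(30, 20) = 30045015. Through P₁: C(10, 8)·C(20, 12) = 5668650. Through P₂: C(15, 10)·C(15, 10) = 9018009. Since P₁ is strictly southwest of P₂, a monotone path through both must visit P₁ then P₂; paths through both = C(10, 8)·C(5, 2)·C(15, 10) = 1351350. Avoid both = 30045015 − 5668650 − 9018009 + 1351350 = 16709706.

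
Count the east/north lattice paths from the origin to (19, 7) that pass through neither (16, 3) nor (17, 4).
Number of paths = 583415

Inclusion–exclusion. Total paths: C(26, 19) = 657800. Through P₁: C(19, 16)·C(7, 3) = 33915. Through P₂: C(21, 17)·C(5, 2) = 59850. Since P₁ is strictly southwest of P₂, a monotone path through both must visit P₁ then P₂; paths through both = C(19, 16)·C(2, 1)·C(5, 2) = 19380. Avoid both = 657800 − 33915 − 59850 + 19380 = 583415.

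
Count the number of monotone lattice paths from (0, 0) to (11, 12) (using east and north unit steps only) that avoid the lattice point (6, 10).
Number of paths = 1183910

Total paths from (0, 0) to (11, 12): C(23, 11) = 1352078. Paths through (6, 10): (paths (0, 0) → (6, 10)) × (paths (6, 10) → (11, 12)) = C(16, 6) · C(7, 5) = 8008 · 21 = 168168. Avoidance count = 1352078 − 168168 = 1183910.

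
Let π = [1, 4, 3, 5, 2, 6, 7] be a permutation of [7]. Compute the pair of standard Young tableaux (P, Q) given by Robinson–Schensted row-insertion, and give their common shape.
P = [1, 2, 5, 6, 7] / [3] / [4];  Q = [1, 2, 4, 6, 7] / [3] / [5];  common shape = (5, 1, 1)

Row-insert the values π_1, π_2, … into P one at a time, bumping the leftmost entry strictly greater than the inserted value down to the next row. The recording tableau Q records, in position (i, j), the step at which that cell was added to P.
  Insert 1 (step 1): P = [1];  Q = [1]
  Insert 4 (step 2): P = [1, 4];  Q = [1, 2]
  Insert 3 (step 3): P = [1, 3] / [4];  Q = [1, 2] / [3]
  Insert 5 (step 4): P = [1, 3, 5] / [4];  Q = [1, 2, 4] / [3]
  Insert 2 (step 5): P = [1, 2, 5] / [3] / [4];  Q = [1, 2, 4] / [3] / [5]
  Insert 6 (step 6): P = [1, 2, 5, 6] / [3] / [4];  Q = [1, 2, 4, 6] / [3] / [5]
  Insert 7 (step 7): P = [1, 2, 5, 6, 7] / [3] / [4];  Q = [1, 2, 4, 6, 7] / [3] / [5]
Final shape: (5, 1, 1).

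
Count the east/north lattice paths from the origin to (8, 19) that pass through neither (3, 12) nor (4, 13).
Number of paths = 1551015

Inclusion–exclusion. Total paths: C(27, 8) = 2220075. Through P₁: C(15, 3)·C(12, 5) = 360360. Through P₂: C(17, 4)·C(10, 4) = 499800. Since P₁ is strictly southwest of P₂, a monotone path through both must visit P₁ then P₂; paths through both = C(15, 3)·C(2, 1)·C(10, 4) = 191100. Avoid both = 2220075 − 360360 − 499800 + 191100 = 1551015.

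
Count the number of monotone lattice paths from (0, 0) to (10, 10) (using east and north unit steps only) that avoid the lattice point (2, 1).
Number of paths = 111826

Total paths from (0, 0) to (10, 10): C(20, 10) = 184756. Paths through (2, 1): (paths (0, 0) → (2, 1)) × (paths (2, 1) → (10, 10)) = C(3, 2) · C(17, 8) = 3 · 24310 = 72930. Avoidance count = 184756 − 72930 = 111826.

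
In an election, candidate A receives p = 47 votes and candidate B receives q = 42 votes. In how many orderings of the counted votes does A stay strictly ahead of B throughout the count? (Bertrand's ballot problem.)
Strict-lead orderings = 2552275268894425863373200

Total orderings of the 89 votes with 47 for A: C(89, 47) = 45430499786320780368042960. By the Bertrand ballot formula (Cycle Lemma / reflection principle), the number of orderings in which A is strictly ahead of B throughout is (p − q)/(p + q) · C(p + q, p) = (47 − 42)/(47 + 42) · 45430499786320780368042960 = 2552275268894425863373200.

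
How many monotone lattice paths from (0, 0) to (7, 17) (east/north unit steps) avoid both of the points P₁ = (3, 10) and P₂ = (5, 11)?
Number of paths = 153444

Inclusion–exclusion. Total paths: C(24, 7) = 346104. Through P₁: C(13, 3)·C(11, 4) = 94380. Through P₂: C(16, 5)·C(8, 2) = 122304. Since P₁ is strictly southwest of P₂, a monotone path through both must visit P₁ then P₂; paths through both = C(13, 3)·C(3, 2)·C(8, 2) = 24024. Avoid both = 346104 − 94380 − 122304 + 24024 = 153444.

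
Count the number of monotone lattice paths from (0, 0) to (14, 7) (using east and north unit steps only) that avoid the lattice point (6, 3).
Number of paths = 74700

Total paths from (0, 0) to (14, 7): C(21, 14) = 116280. Paths through (6, 3): (paths (0, 0) → (6, 3)) × (paths (6, 3) → (14, 7)) = C(9, 6) · C(12, 8) = 84 · 495 = 41580. Avoidance count = 116280 − 41580 = 74700.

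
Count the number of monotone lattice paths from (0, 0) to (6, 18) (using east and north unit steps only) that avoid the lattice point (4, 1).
Number of paths = 133741

Total paths from (0, 0) to (6, 18): C(24, 6) = 134596. Paths through (4, 1): (paths (0, 0) → (4, 1)) × (paths (4, 1) → (6, 18)) = C(5, 4) · C(19, 2) = 5 · 171 = 855. Avoidance count = 134596 − 855 = 133741.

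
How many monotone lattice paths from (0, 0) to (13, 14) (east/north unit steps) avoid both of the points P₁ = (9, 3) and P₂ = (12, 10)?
Number of paths = 16656770

Inclusion–exclusion. Total paths: C(27, 13) = 20058300. Through P₁: C(12, 9)·C(15, 4) = 300300. Through P₂: C(22, 12)·C(5, 1) = 3233230. Since P₁ is strictly southwest of P₂, a monotone path through both must visit P₁ then P₂; paths through both = C(12, 9)·C(10, 3)·C(5, 1) = 132000. Avoid both = 20058300 − 300300 − 3233230 + 132000 = 16656770.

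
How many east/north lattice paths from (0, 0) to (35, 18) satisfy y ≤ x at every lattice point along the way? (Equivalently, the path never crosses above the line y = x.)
Number of paths = 32308782859535

By the reflection principle (André's argument), the number of monotone paths to (35, 18) with n ≤ m that never go above y = x is C(53, 35) − C(53, 36) = 64617565719070 − 32308782859535 = 32308782859535.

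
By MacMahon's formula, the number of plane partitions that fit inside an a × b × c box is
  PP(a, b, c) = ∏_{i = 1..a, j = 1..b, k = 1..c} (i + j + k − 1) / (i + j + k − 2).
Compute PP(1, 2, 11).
PP(1, 2, 11) = 78

Evaluate the triple product over i = 1..1, j = 1..2, k = 1..11. The factors are (2/1) · (3/2) · (4/3) · (5/4) · (6/5) · (7/6) · (8/7) · (9/8) · … (22 factors total). The numerators and denominators telescope so the product is an integer; carrying out the multiplication exactly gives PP(1, 2, 11) = 78.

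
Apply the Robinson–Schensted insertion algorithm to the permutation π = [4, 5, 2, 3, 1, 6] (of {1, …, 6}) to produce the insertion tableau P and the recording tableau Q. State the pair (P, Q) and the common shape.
P = [1, 3, 6] / [2, 5] / [4];  Q = [1, 2, 6] / [3, 4] / [5];  common shape = (3, 2, 1)

Row-insert the values π_1, π_2, … into P one at a time, bumping the leftmost entry strictly greater than the inserted value down to the next row. The recording tableau Q records, in position (i, j), the step at which that cell was added to P.
  Insert 4 (step 1): P = [4];  Q = [1]
  Insert 5 (step 2): P = [4, 5];  Q = [1, 2]
  Insert 2 (step 3): P = [2, 5] / [4];  Q = [1, 2] / [3]
  Insert 3 (step 4): P = [2, 3] / [4, 5];  Q = [1, 2] / [3, 4]
  Insert 1 (step 5): P = [1, 3] / [2, 5] / [4];  Q = [1, 2] / [3, 4] / [5]
  Insert 6 (step 6): P = [1, 3, 6] / [2, 5] / [4];  Q = [1, 2, 6] / [3, 4] / [5]
Final shape: (3, 2, 1).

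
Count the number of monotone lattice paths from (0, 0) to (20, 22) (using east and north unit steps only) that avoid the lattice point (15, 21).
Number of paths = 480384192060

Total paths from (0, 0) to (20, 22): C(42, 20) = 513791607420. Paths through (15, 21): (paths (0, 0) → (15, 21)) × (paths (15, 21) → (20, 22)) = C(36, 15) · C(6, 5) = 5567902560 · 6 = 33407415360. Avoidance count = 513791607420 − 33407415360 = 480384192060.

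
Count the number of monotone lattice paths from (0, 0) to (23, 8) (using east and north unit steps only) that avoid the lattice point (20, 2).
Number of paths = 7869321

Total paths from (0, 0) to (23, 8): C(31, 23) = 7888725. Paths through (20, 2): (paths (0, 0) → (20, 2)) × (paths (20, 2) → (23, 8)) = C(22, 20) · C(9, 3) = 231 · 84 = 19404. Avoidance count = 7888725 − 19404 = 7869321.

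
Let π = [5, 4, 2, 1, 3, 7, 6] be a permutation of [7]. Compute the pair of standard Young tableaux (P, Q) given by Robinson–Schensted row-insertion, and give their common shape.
P = [1, 3, 6] / [2, 7] / [4] / [5];  Q = [1, 5, 6] / [2, 7] / [3] / [4];  common shape = (3, 2, 1, 1)

Row-insert the values π_1, π_2, … into P one at a time, bumping the leftmost entry strictly greater than the inserted value down to the next row. The recording tableau Q records, in position (i, j), the step at which that cell was added to P.
  Insert 5 (step 1): P = [5];  Q = [1]
  Insert 4 (step 2): P = [4] / [5];  Q = [1] / [2]
  Insert 2 (step 3): P = [2] / [4] / [5];  Q = [1] / [2] / [3]
  Insert 1 (step 4): P = [1] / [2] / [4] / [5];  Q = [1] / [2] / [3] / [4]
  Insert 3 (step 5): P = [1, 3] / [2] / [4] / [5];  Q = [1, 5] / [2] / [3] / [4]
  Insert 7 (step 6): P = [1, 3, 7] / [2] / [4] / [5];  Q = [1, 5, 6] / [2] / [3] / [4]
  Insert 6 (step 7): P = [1, 3, 6] / [2, 7] / [4] / [5];  Q = [1, 5, 6] / [2, 7] / [3] / [4]
Final shape: (3, 2, 1, 1).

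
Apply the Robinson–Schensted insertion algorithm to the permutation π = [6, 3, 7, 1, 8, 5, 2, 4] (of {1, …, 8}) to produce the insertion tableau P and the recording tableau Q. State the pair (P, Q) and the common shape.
P = [1, 2, 4] / [3, 5, 8] / [6, 7];  Q = [1, 3, 5] / [2, 6, 8] / [4, 7];  common shape = (3, 3, 2)

Row-insert the values π_1, π_2, … into P one at a time, bumping the leftmost entry strictly greater than the inserted value down to the next row. The recording tableau Q records, in position (i, j), the step at which that cell was added to P.
  Insert 6 (step 1): P = [6];  Q = [1]
  Insert 3 (step 2): P = [3] / [6];  Q = [1] / [2]
  Insert 7 (step 3): P = [3, 7] / [6];  Q = [1, 3] / [2]
  Insert 1 (step 4): P = [1, 7] / [3] / [6];  Q = [1, 3] / [2] / [4]
  Insert 8 (step 5): P = [1, 7, 8] / [3] / [6];  Q = [1, 3, 5] / [2] / [4]
  Insert 5 (step 6): P = [1, 5, 8] / [3, 7] / [6];  Q = [1, 3, 5] / [2, 6] / [4]
  Insert 2 (step 7): P = [1, 2, 8] / [3, 5] / [6, 7];  Q = [1, 3, 5] / [2, 6] / [4, 7]
  Insert 4 (step 8): P = [1, 2, 4] / [3, 5, 8] / [6, 7];  Q = [1, 3, 5] / [2, 6, 8] / [4, 7]
Final shape: (3, 3, 2).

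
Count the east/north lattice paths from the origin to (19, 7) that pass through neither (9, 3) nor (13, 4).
Number of paths = 330060

Inclusion–exclusion. Total paths: C(26, 19) = 657800. Through P₁: C(12, 9)·C(14, 10) = 220220. Through P₂: C(17, 13)·C(9, 6) = 199920. Since P₁ is strictly southwest of P₂, a monotone path through both must visit P₁ then P₂; paths through both = C(12, 9)·C(5, 4)·C(9, 6) = 92400. Avoid both = 657800 − 220220 − 199920 + 92400 = 330060.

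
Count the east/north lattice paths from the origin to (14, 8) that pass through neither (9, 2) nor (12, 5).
Number of paths = 243480

Inclusion–exclusion. Total paths: C(22, 14) = 319770. Through P₁: C(11, 9)·C(11, 5) = 25410. Through P₂: C(17, 12)·C(5, 2) = 61880. Since P₁ is strictly southwest of P₂, a monotone path through both must visit P₁ then P₂; paths through both = C(11, 9)·C(6, 3)·C(5, 2) = 11000. Avoid both = 319770 − 25410 − 61880 + 11000 = 243480.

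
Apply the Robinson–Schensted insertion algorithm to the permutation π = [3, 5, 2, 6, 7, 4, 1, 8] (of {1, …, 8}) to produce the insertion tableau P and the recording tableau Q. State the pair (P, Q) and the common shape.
P = [1, 4, 6, 7, 8] / [2, 5] / [3];  Q = [1, 2, 4, 5, 8] / [3, 6] / [7];  common shape = (5, 2, 1)

Row-insert the values π_1, π_2, … into P one at a time, bumping the leftmost entry strictly greater than the inserted value down to the next row. The recording tableau Q records, in position (i, j), the step at which that cell was added to P.
  Insert 3 (step 1): P = [3];  Q = [1]
  Insert 5 (step 2): P = [3, 5];  Q = [1, 2]
  Insert 2 (step 3): P = [2, 5] / [3];  Q = [1, 2] / [3]
  Insert 6 (step 4): P = [2, 5, 6] / [3];  Q = [1, 2, 4] / [3]
  Insert 7 (step 5): P = [2, 5, 6, 7] / [3];  Q = [1, 2, 4, 5] / [3]
  Insert 4 (step 6): P = [2, 4, 6, 7] / [3, 5];  Q = [1, 2, 4, 5] / [3, 6]
  Insert 1 (step 7): P = [1, 4, 6, 7] / [2, 5] / [3];  Q = [1, 2, 4, 5] / [3, 6] / [7]
  Insert 8 (step 8): P = [1, 4, 6, 7, 8] / [2, 5] / [3];  Q = [1, 2, 4, 5, 8] / [3, 6] / [7]
Final shape: (5, 2, 1).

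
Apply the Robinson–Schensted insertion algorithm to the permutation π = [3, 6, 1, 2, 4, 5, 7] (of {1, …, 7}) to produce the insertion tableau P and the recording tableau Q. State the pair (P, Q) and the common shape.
P = [1, 2, 4, 5, 7] / [3, 6];  Q = [1, 2, 5, 6, 7] / [3, 4];  common shape = (5, 2)

Row-insert the values π_1, π_2, … into P one at a time, bumping the leftmost entry strictly greater than the inserted value down to the next row. The recording tableau Q records, in position (i, j), the step at which that cell was added to P.
  Insert 3 (step 1): P = [3];  Q = [1]
  Insert 6 (step 2): P = [3, 6];  Q = [1, 2]
  Insert 1 (step 3): P = [1, 6] / [3];  Q = [1, 2] / [3]
  Insert 2 (step 4): P = [1, 2] / [3, 6];  Q = [1, 2] / [3, 4]
  Insert 4 (step 5): P = [1, 2, 4] / [3, 6];  Q = [1, 2, 5] / [3, 4]
  Insert 5 (step 6): P = [1, 2, 4, 5] / [3, 6];  Q = [1, 2, 5, 6] / [3, 4]
  Insert 7 (step 7): P = [1, 2, 4, 5, 7] / [3, 6];  Q = [1, 2, 5, 6, 7] / [3, 4]
Final shape: (5, 2).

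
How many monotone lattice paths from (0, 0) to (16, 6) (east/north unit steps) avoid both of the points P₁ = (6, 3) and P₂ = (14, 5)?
Number of paths = 27045

Inclusion–exclusion. Total paths: C(22, 16) = 74613. Through P₁: C(9, 6)·C(13, 10) = 24024. Through P₂: C(19, 14)·C(3, 2) = 34884. Since P₁ is strictly southwest of P₂, a monotone path through both must visit P₁ then P₂; paths through both = C(9, 6)·C(10, 8)·C(3, 2) = 11340. Avoid both = 74613 − 24024 − 34884 + 11340 = 27045.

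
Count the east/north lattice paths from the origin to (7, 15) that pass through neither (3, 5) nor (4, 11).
Number of paths = 80433

Inclusion–exclusion. Total paths: C(22, 7) = 170544. Through P₁: C(8, 3)·C(14, 4) = 56056. Through P₂: C(15, 4)·C(7, 3) = 47775. Since P₁ is strictly southwest of P₂, a monotone path through both must visit P₁ then P₂; paths through both = C(8, 3)·C(7, 1)·C(7, 3) = 13720. Avoid both = 170544 − 56056 − 47775 + 13720 = 80433.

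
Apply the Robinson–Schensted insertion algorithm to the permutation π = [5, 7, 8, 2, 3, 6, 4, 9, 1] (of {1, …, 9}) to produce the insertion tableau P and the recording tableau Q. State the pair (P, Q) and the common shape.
P = [1, 3, 4, 9] / [2, 6, 8] / [5] / [7];  Q = [1, 2, 3, 8] / [4, 5, 6] / [7] / [9];  common shape = (4, 3, 1, 1)

Row-insert the values π_1, π_2, … into P one at a time, bumping the leftmost entry strictly greater than the inserted value down to the next row. The recording tableau Q records, in position (i, j), the step at which that cell was added to P.
  Insert 5 (step 1): P = [5];  Q = [1]
  Insert 7 (step 2): P = [5, 7];  Q = [1, 2]
  Insert 8 (step 3): P = [5, 7, 8];  Q = [1, 2, 3]
  Insert 2 (step 4): P = [2, 7, 8] / [5];  Q = [1, 2, 3] / [4]
  Insert 3 (step 5): P = [2, 3, 8] / [5, 7];  Q = [1, 2, 3] / [4, 5]
  Insert 6 (step 6): P = [2, 3, 6] / [5, 7, 8];  Q = [1, 2, 3] / [4, 5, 6]
  Insert 4 (step 7): P = [2, 3, 4] / [5, 6, 8] / [7];  Q = [1, 2, 3] / [4, 5, 6] / [7]
  Insert 9 (step 8): P = [2, 3, 4, 9] / [5, 6, 8] / [7];  Q = [1, 2, 3, 8] / [4, 5, 6] / [7]
  Insert 1 (step 9): P = [1, 3, 4, 9] / [2, 6, 8] / [5] / [7];  Q = [1, 2, 3, 8] / [4, 5, 6] / [7] / [9]
Final shape: (4, 3, 1, 1).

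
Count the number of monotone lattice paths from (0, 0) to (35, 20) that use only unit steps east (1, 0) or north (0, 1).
Number of paths = 505037289962205

A monotone lattice path from (0, 0) to (35, 20) consists of 35 east steps and 20 north steps in some order, so it is determined by which 35 of the 55 steps are east. The count is C(55, 35) = 505037289962205.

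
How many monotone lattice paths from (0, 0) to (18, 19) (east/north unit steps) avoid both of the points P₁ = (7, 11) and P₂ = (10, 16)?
Number of paths = 14684927817

Inclusion–exclusion. Total paths: C(37, 18) = 17672631900. Through P₁: C(18, 7)·C(19, 11) = 2405321568. Through P₂: C(26, 10)·C(11, 8) = 876436275. Since P₁ is strictly southwest of P₂, a monotone path through both must visit P₁ then P₂; paths through both = C(18, 7)·C(8, 3)·C(11, 8) = 294053760. Avoid both = 17672631900 − 2405321568 − 876436275 + 294053760 = 14684927817.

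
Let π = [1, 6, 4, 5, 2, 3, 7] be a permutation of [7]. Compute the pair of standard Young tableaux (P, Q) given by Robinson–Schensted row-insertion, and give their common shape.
P = [1, 2, 3, 7] / [4, 5] / [6];  Q = [1, 2, 4, 7] / [3, 6] / [5];  common shape = (4, 2, 1)

Row-insert the values π_1, π_2, … into P one at a time, bumping the leftmost entry strictly greater than the inserted value down to the next row. The recording tableau Q records, in position (i, j), the step at which that cell was added to P.
  Insert 1 (step 1): P = [1];  Q = [1]
  Insert 6 (step 2): P = [1, 6];  Q = [1, 2]
  Insert 4 (step 3): P = [1, 4] / [6];  Q = [1, 2] / [3]
  Insert 5 (step 4): P = [1, 4, 5] / [6];  Q = [1, 2, 4] / [3]
  Insert 2 (step 5): P = [1, 2, 5] / [4] / [6];  Q = [1, 2, 4] / [3] / [5]
  Insert 3 (step 6): P = [1, 2, 3] / [4, 5] / [6];  Q = [1, 2, 4] / [3, 6] / [5]
  Insert 7 (step 7): P = [1, 2, 3, 7] / [4, 5] / [6];  Q = [1, 2, 4, 7] / [3, 6] / [5]
Final shape: (4, 2, 1).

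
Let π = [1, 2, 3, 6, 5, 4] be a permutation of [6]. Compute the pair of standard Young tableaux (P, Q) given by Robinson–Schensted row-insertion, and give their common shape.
P = [1, 2, 3, 4] / [5] / [6];  Q = [1, 2, 3, 4] / [5] / [6];  common shape = (4, 1, 1)

Row-insert the values π_1, π_2, … into P one at a time, bumping the leftmost entry strictly greater than the inserted value down to the next row. The recording tableau Q records, in position (i, j), the step at which that cell was added to P.
  Insert 1 (step 1): P = [1];  Q = [1]
  Insert 2 (step 2): P = [1, 2];  Q = [1, 2]
  Insert 3 (step 3): P = [1, 2, 3];  Q = [1, 2, 3]
  Insert 6 (step 4): P = [1, 2, 3, 6];  Q = [1, 2, 3, 4]
  Insert 5 (step 5): P = [1, 2, 3, 5] / [6];  Q = [1, 2, 3, 4] / [5]
  Insert 4 (step 6): P = [1, 2, 3, 4] / [5] / [6];  Q = [1, 2, 3, 4] / [5] / [6]
Final shape: (4, 1, 1).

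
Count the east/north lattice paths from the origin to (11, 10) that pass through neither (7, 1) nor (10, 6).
Number of paths = 309196

Inclusion–exclusion. Total paths: C(21, 11) = 352716. Through P₁: C(8, 7)·C(13, 4) = 5720. Through P₂: C(16, 10)·C(5, 1) = 40040. Since P₁ is strictly southwest of P₂, a monotone path through both must visit P₁ then P₂; paths through both = C(8, 7)·C(8, 3)·C(5, 1) = 2240. Avoid both = 352716 − 5720 − 40040 + 2240 = 309196.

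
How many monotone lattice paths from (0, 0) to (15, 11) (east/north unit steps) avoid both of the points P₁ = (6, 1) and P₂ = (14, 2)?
Number of paths = 7078944

Inclusion–exclusion. Total paths: C(26, 15) = 7726160. Through P₁: C(7, 6)·C(19, 9) = 646646. Through P₂: C(16, 14)·C(10, 1) = 1200. Since P₁ is strictly southwest of P₂, a monotone path through both must visit P₁ then P₂; paths through both = C(7, 6)·C(9, 8)·C(10, 1) = 630. Avoid both = 7726160 − 646646 − 1200 + 630 = 7078944.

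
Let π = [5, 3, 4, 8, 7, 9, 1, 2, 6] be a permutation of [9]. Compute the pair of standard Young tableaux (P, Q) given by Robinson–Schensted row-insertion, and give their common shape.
P = [1, 2, 6, 9] / [3, 4, 7] / [5, 8];  Q = [1, 3, 4, 6] / [2, 5, 9] / [7, 8];  common shape = (4, 3, 2)

Row-insert the values π_1, π_2, … into P one at a time, bumping the leftmost entry strictly greater than the inserted value down to the next row. The recording tableau Q records, in position (i, j), the step at which that cell was added to P.
  Insert 5 (step 1): P = [5];  Q = [1]
  Insert 3 (step 2): P = [3] / [5];  Q = [1] / [2]
  Insert 4 (step 3): P = [3, 4] / [5];  Q = [1, 3] / [2]
  Insert 8 (step 4): P = [3, 4, 8] / [5];  Q = [1, 3, 4] / [2]
  Insert 7 (step 5): P = [3, 4, 7] / [5, 8];  Q = [1, 3, 4] / [2, 5]
  Insert 9 (step 6): P = [3, 4, 7, 9] / [5, 8];  Q = [1, 3, 4, 6] / [2, 5]
  Insert 1 (step 7): P = [1, 4, 7, 9] / [3, 8] / [5];  Q = [1, 3, 4, 6] / [2, 5] / [7]
  Insert 2 (step 8): P = [1, 2, 7, 9] / [3, 4] / [5, 8];  Q = [1, 3, 4, 6] / [2, 5] / [7, 8]
  Insert 6 (step 9): P = [1, 2, 6, 9] / [3, 4, 7] / [5, 8];  Q = [1, 3, 4, 6] / [2, 5, 9] / [7, 8]
Final shape: (4, 3, 2).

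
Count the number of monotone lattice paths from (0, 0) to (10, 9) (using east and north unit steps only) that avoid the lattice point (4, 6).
Number of paths = 74738

Total paths from (0, 0) to (10, 9): C(19, 10) = 92378. Paths through (4, 6): (paths (0, 0) → (4, 6)) × (paths (4, 6) → (10, 9)) = C(10, 4) · C(9, 6) = 210 · 84 = 17640. Avoidance count = 92378 − 17640 = 74738.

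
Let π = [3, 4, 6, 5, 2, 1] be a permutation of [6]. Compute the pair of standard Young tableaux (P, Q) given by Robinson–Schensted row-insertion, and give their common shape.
P = [1, 4, 5] / [2] / [3] / [6];  Q = [1, 2, 3] / [4] / [5] / [6];  common shape = (3, 1, 1, 1)

Row-insert the values π_1, π_2, … into P one at a time, bumping the leftmost entry strictly greater than the inserted value down to the next row. The recording tableau Q records, in position (i, j), the step at which that cell was added to P.
  Insert 3 (step 1): P = [3];  Q = [1]
  Insert 4 (step 2): P = [3, 4];  Q = [1, 2]
  Insert 6 (step 3): P = [3, 4, 6];  Q = [1, 2, 3]
  Insert 5 (step 4): P = [3, 4, 5] / [6];  Q = [1, 2, 3] / [4]
  Insert 2 (step 5): P = [2, 4, 5] / [3] / [6];  Q = [1, 2, 3] / [4] / [5]
  Insert 1 (step 6): P = [1, 4, 5] / [2] / [3] / [6];  Q = [1, 2, 3] / [4] / [5] / [6]
Final shape: (3, 1, 1, 1).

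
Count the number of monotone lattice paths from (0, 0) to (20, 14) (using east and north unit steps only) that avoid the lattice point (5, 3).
Number of paths = 959310680

Total paths from (0, 0) to (20, 14): C(34, 20) = 1391975640. Paths through (5, 3): (paths (0, 0) → (5, 3)) × (paths (5, 3) → (20, 14)) = C(8, 5) · C(26, 15) = 56 · 7726160 = 432664960. Avoidance count = 1391975640 − 432664960 = 959310680.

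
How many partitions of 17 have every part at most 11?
p(17, parts ≤ 11) = 278

Use the recurrence p(n, m) = p(n, m−1) + p(n−m, m): either the largest part is < m (count p(n, m−1)) or the largest part is exactly m (remove one copy of m, count p(n−m, m)). With p(0, ·) = 1 this gives p(17, parts ≤ 11) = 278. (By conjugating Young diagrams, this also counts partitions of 17 into at most 11 parts.)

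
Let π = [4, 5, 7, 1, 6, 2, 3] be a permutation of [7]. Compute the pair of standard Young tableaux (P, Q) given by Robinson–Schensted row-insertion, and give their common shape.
P = [1, 2, 3] / [4, 5, 6] / [7];  Q = [1, 2, 3] / [4, 5, 7] / [6];  common shape = (3, 3, 1)

Row-insert the values π_1, π_2, … into P one at a time, bumping the leftmost entry strictly greater than the inserted value down to the next row. The recording tableau Q records, in position (i, j), the step at which that cell was added to P.
  Insert 4 (step 1): P = [4];  Q = [1]
  Insert 5 (step 2): P = [4, 5];  Q = [1, 2]
  Insert 7 (step 3): P = [4, 5, 7];  Q = [1, 2, 3]
  Insert 1 (step 4): P = [1, 5, 7] / [4];  Q = [1, 2, 3] / [4]
  Insert 6 (step 5): P = [1, 5, 6] / [4, 7];  Q = [1, 2, 3] / [4, 5]
  Insert 2 (step 6): P = [1, 2, 6] / [4, 5] / [7];  Q = [1, 2, 3] / [4, 5] / [6]
  Insert 3 (step 7): P = [1, 2, 3] / [4, 5, 6] / [7];  Q = [1, 2, 3] / [4, 5, 7] / [6]
Final shape: (3, 3, 1).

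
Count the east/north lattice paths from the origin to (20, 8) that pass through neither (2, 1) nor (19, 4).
Number of paths = 1638830

Inclusion–exclusion. Total paths: C(28, 20) = 3108105. Through P₁: C(3, 2)·C(25, 18) = 1442100. Through P₂: C(23, 19)·C(5, 1) = 44275. Since P₁ is strictly southwest of P₂, a monotone path through both must visit P₁ then P₂; paths through both = C(3, 2)·C(20, 17)·C(5, 1) = 17100. Avoid both = 3108105 − 1442100 − 44275 + 17100 = 1638830.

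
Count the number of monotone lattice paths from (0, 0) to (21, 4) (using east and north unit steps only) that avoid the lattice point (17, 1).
Number of paths = 12020

Total paths from (0, 0) to (21, 4): C(25, 21) = 12650. Paths through (17, 1): (paths (0, 0) → (17, 1)) × (paths (17, 1) → (21, 4)) = C(18, 17) · C(7, 4) = 18 · 35 = 630. Avoidance count = 12650 − 630 = 12020.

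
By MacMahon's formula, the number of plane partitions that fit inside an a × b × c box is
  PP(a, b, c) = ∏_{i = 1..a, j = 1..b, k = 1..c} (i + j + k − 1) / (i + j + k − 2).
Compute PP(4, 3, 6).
PP(4, 3, 6) = 457380

Evaluate the triple product over i = 1..4, j = 1..3, k = 1..6. The factors are (2/1) · (3/2) · (4/3) · (5/4) · (6/5) · (7/6) · (3/2) · (4/3) · … (72 factors total). The numerators and denominators telescope so the product is an integer; carrying out the multiplication exactly gives PP(4, 3, 6) = 457380.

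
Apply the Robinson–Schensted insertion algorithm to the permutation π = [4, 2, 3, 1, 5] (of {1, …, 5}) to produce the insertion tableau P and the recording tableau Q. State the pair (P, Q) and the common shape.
P = [1, 3, 5] / [2] / [4];  Q = [1, 3, 5] / [2] / [4];  common shape = (3, 1, 1)

Row-insert the values π_1, π_2, … into P one at a time, bumping the leftmost entry strictly greater than the inserted value down to the next row. The recording tableau Q records, in position (i, j), the step at which that cell was added to P.
  Insert 4 (step 1): P = [4];  Q = [1]
  Insert 2 (step 2): P = [2] / [4];  Q = [1] / [2]
  Insert 3 (step 3): P = [2, 3] / [4];  Q = [1, 3] / [2]
  Insert 1 (step 4): P = [1, 3] / [2] / [4];  Q = [1, 3] / [2] / [4]
  Insert 5 (step 5): P = [1, 3, 5] / [2] / [4];  Q = [1, 3, 5] / [2] / [4]
Final shape: (3, 1, 1).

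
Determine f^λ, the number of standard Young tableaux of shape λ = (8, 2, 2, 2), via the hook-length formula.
# SYT of shape (8, 2, 2, 2) = 7644

Hook-length formula: f^λ = n! / Π hook(c), product over all cells c of the Young diagram. For λ = (8, 2, 2, 2), n = 14 boxes. Hook lengths by row (left-to-right, top-to-bottom): [11, 10, 6, 5, 4, 3, 2, 1]; [4, 3]; [3, 2]; [2, 1]. Product of hooks = 11404800. So f^λ = 14! / 11404800 = 87178291200 / 11404800 = 7644.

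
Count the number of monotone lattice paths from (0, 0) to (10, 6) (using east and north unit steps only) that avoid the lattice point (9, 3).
Number of paths = 7128

Total paths from (0, 0) to (10, 6): C(16, 10) = 8008. Paths through (9, 3): (paths (0, 0) → (9, 3)) × (paths (9, 3) → (10, 6)) = C(12, 9) · C(4, 1) = 220 · 4 = 880. Avoidance count = 8008 − 880 = 7128.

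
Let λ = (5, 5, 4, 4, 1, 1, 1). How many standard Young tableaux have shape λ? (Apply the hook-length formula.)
# SYT of shape (5, 5, 4, 4, 1, 1, 1) = 190466640

Hook-length formula: f^λ = n! / Π hook(c), product over all cells c of the Young diagram. For λ = (5, 5, 4, 4, 1, 1, 1), n = 21 boxes. Hook lengths by row (left-to-right, top-to-bottom): [11, 7, 6, 5, 2]; [10, 6, 5, 4, 1]; [8, 4, 3, 2]; [7, 3, 2, 1]; [3]; [2]; [1]. Product of hooks = 268240896000. So f^λ = 21! / 268240896000 = 51090942171709440000 / 268240896000 = 190466640.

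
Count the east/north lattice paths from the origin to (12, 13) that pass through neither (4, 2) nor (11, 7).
Number of paths = 3926962

Inclusion–exclusion. Total paths: C(25, 12) = 5200300. Through P₁: C(6, 4)·C(19, 8) = 1133730. Through P₂: C(18, 11)·C(7, 1) = 222768. Since P₁ is strictly southwest of P₂, a monotone path through both must visit P₁ then P₂; paths through both = C(6, 4)·C(12, 7)·C(7, 1) = 83160. Avoid both = 5200300 − 1133730 − 222768 + 83160 = 3926962.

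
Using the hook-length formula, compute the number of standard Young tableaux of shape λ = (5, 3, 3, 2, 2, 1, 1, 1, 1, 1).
# SYT of shape (5, 3, 3, 2, 2, 1, 1, 1, 1, 1) = 36732852

Hook-length formula: f^λ = n! / Π hook(c), product over all cells c of the Young diagram. For λ = (5, 3, 3, 2, 2, 1, 1, 1, 1, 1), n = 20 boxes. Hook lengths by row (left-to-right, top-to-bottom): [14, 8, 5, 2, 1]; [11, 5, 2]; [10, 4, 1]; [8, 2]; [7, 1]; [5]; [4]; [3]; [2]; [1]. Product of hooks = 66232320000. So f^λ = 20! / 66232320000 = 2432902008176640000 / 66232320000 = 36732852.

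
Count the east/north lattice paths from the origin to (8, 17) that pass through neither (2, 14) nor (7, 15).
Number of paths = 562023

Inclusion–exclusion. Total paths: C(25, 8) = 1081575. Through P₁: C(16, 2)·C(9, 6) = 10080. Through P₂: C(22, 7)·C(3, 1) = 511632. Since P₁ is strictly southwest of P₂, a monotone path through both must visit P₁ then P₂; paths through both = C(16, 2)·C(6, 5)·C(3, 1) = 2160. Avoid both = 1081575 − 10080 − 511632 + 2160 = 562023.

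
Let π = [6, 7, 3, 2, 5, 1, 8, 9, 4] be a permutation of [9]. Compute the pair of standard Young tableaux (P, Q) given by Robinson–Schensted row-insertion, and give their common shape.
P = [1, 4, 8, 9] / [2, 5] / [3, 7] / [6];  Q = [1, 2, 7, 8] / [3, 5] / [4, 9] / [6];  common shape = (4, 2, 2, 1)

Row-insert the values π_1, π_2, … into P one at a time, bumping the leftmost entry strictly greater than the inserted value down to the next row. The recording tableau Q records, in position (i, j), the step at which that cell was added to P.
  Insert 6 (step 1): P = [6];  Q = [1]
  Insert 7 (step 2): P = [6, 7];  Q = [1, 2]
  Insert 3 (step 3): P = [3, 7] / [6];  Q = [1, 2] / [3]
  Insert 2 (step 4): P = [2, 7] / [3] / [6];  Q = [1, 2] / [3] / [4]
  Insert 5 (step 5): P = [2, 5] / [3, 7] / [6];  Q = [1, 2] / [3, 5] / [4]
  Insert 1 (step 6): P = [1, 5] / [2, 7] / [3] / [6];  Q = [1, 2] / [3, 5] / [4] / [6]
  Insert 8 (step 7): P = [1, 5, 8] / [2, 7] / [3] / [6];  Q = [1, 2, 7] / [3, 5] / [4] / [6]
  Insert 9 (step 8): P = [1, 5, 8, 9] / [2, 7] / [3] / [6];  Q = [1, 2, 7, 8] / [3, 5] / [4] / [6]
  Insert 4 (step 9): P = [1, 4, 8, 9] / [2, 5] / [3, 7] / [6];  Q = [1, 2, 7, 8] / [3, 5] / [4, 9] / [6]
Final shape: (4, 2, 2, 1).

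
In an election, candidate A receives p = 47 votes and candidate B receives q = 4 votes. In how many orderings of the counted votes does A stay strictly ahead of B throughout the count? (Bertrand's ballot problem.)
Strict-lead orderings = 210700

Total orderings of the 51 votes with 47 for A: C(51, 47) = 249900. By the Bertrand ballot formula (Cycle Lemma / reflection principle), the number of orderings in which A is strictly ahead of B throughout is (p − q)/(p + q) · C(p + q, p) = (47 − 4)/(47 + 4) · 249900 = 210700.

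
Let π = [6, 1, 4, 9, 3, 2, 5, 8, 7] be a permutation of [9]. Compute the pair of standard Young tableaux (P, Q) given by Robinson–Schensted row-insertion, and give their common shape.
P = [1, 2, 5, 7] / [3, 8] / [4, 9] / [6];  Q = [1, 3, 4, 8] / [2, 7] / [5, 9] / [6];  common shape = (4, 2, 2, 1)

Row-insert the values π_1, π_2, … into P one at a time, bumping the leftmost entry strictly greater than the inserted value down to the next row. The recording tableau Q records, in position (i, j), the step at which that cell was added to P.
  Insert 6 (step 1): P = [6];  Q = [1]
  Insert 1 (step 2): P = [1] / [6];  Q = [1] / [2]
  Insert 4 (step 3): P = [1, 4] / [6];  Q = [1, 3] / [2]
  Insert 9 (step 4): P = [1, 4, 9] / [6];  Q = [1, 3, 4] / [2]
  Insert 3 (step 5): P = [1, 3, 9] / [4] / [6];  Q = [1, 3, 4] / [2] / [5]
  Insert 2 (step 6): P = [1, 2, 9] / [3] / [4] / [6];  Q = [1, 3, 4] / [2] / [5] / [6]
  Insert 5 (step 7): P = [1, 2, 5] / [3, 9] / [4] / [6];  Q = [1, 3, 4] / [2, 7] / [5] / [6]
  Insert 8 (step 8): P = [1, 2, 5, 8] / [3, 9] / [4] / [6];  Q = [1, 3, 4, 8] / [2, 7] / [5] / [6]
  Insert 7 (step 9): P = [1, 2, 5, 7] / [3, 8] / [4, 9] / [6];  Q = [1, 3, 4, 8] / [2, 7] / [5, 9] / [6]
Final shape: (4, 2, 2, 1).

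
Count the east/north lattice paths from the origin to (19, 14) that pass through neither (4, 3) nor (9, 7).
Number of paths = 411674160

Inclusion–exclusion. Total paths: C(33, 19) = 818809200. Through P₁: C(7, 4)·C(26, 15) = 270415600. Through P₂: C(16, 9)·C(17, 10) = 222485120. Since P₁ is strictly southwest of P₂, a monotone path through both must visit P₁ then P₂; paths through both = C(7, 4)·C(9, 5)·C(17, 10) = 85765680. Avoid both = 818809200 − 270415600 − 222485120 + 85765680 = 411674160.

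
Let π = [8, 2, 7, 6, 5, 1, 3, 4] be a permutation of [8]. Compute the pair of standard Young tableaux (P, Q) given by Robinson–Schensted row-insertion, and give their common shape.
P = [1, 3, 4] / [2, 5] / [6] / [7] / [8];  Q = [1, 3, 8] / [2, 7] / [4] / [5] / [6];  common shape = (3, 2, 1, 1, 1)

Row-insert the values π_1, π_2, … into P one at a time, bumping the leftmost entry strictly greater than the inserted value down to the next row. The recording tableau Q records, in position (i, j), the step at which that cell was added to P.
  Insert 8 (step 1): P = [8];  Q = [1]
  Insert 2 (step 2): P = [2] / [8];  Q = [1] / [2]
  Insert 7 (step 3): P = [2, 7] / [8];  Q = [1, 3] / [2]
  Insert 6 (step 4): P = [2, 6] / [7] / [8];  Q = [1, 3] / [2] / [4]
  Insert 5 (step 5): P = [2, 5] / [6] / [7] / [8];  Q = [1, 3] / [2] / [4] / [5]
  Insert 1 (step 6): P = [1, 5] / [2] / [6] / [7] / [8];  Q = [1, 3] / [2] / [4] / [5] / [6]
  Insert 3 (step 7): P = [1, 3] / [2, 5] / [6] / [7] / [8];  Q = [1, 3] / [2, 7] / [4] / [5] / [6]
  Insert 4 (step 8): P = [1, 3, 4] / [2, 5] / [6] / [7] / [8];  Q = [1, 3, 8] / [2, 7] / [4] / [5] / [6]
Final shape: (3, 2, 1, 1, 1).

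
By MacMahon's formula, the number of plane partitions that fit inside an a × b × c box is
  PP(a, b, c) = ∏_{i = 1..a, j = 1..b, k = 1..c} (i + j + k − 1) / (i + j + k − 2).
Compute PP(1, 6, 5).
PP(1, 6, 5) = 462

Evaluate the triple product over i = 1..1, j = 1..6, k = 1..5. The factors are (2/1) · (3/2) · (4/3) · (5/4) · (6/5) · (3/2) · (4/3) · (5/4) · … (30 factors total). The numerators and denominators telescope so the product is an integer; carrying out the multiplication exactly gives PP(1, 6, 5) = 462.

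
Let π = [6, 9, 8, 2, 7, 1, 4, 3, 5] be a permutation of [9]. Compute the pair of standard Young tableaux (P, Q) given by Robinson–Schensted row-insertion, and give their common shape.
P = [1, 3, 5] / [2, 4] / [6, 7] / [8] / [9];  Q = [1, 2, 9] / [3, 5] / [4, 7] / [6] / [8];  common shape = (3, 2, 2, 1, 1)

Row-insert the values π_1, π_2, … into P one at a time, bumping the leftmost entry strictly greater than the inserted value down to the next row. The recording tableau Q records, in position (i, j), the step at which that cell was added to P.
  Insert 6 (step 1): P = [6];  Q = [1]
  Insert 9 (step 2): P = [6, 9];  Q = [1, 2]
  Insert 8 (step 3): P = [6, 8] / [9];  Q = [1, 2] / [3]
  Insert 2 (step 4): P = [2, 8] / [6] / [9];  Q = [1, 2] / [3] / [4]
  Insert 7 (step 5): P = [2, 7] / [6, 8] / [9];  Q = [1, 2] / [3, 5] / [4]
  Insert 1 (step 6): P = [1, 7] / [2, 8] / [6] / [9];  Q = [1, 2] / [3, 5] / [4] / [6]
  Insert 4 (step 7): P = [1, 4] / [2, 7] / [6, 8] / [9];  Q = [1, 2] / [3, 5] / [4, 7] / [6]
  Insert 3 (step 8): P = [1, 3] / [2, 4] / [6, 7] / [8] / [9];  Q = [1, 2] / [3, 5] / [4, 7] / [6] / [8]
  Insert 5 (step 9): P = [1, 3, 5] / [2, 4] / [6, 7] / [8] / [9];  Q = [1, 2, 9] / [3, 5] / [4, 7] / [6] / [8]
Final shape: (3, 2, 2, 1, 1).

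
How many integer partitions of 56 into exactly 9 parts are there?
p(56, 9 parts) = 32278

Partitions of n into exactly k parts are in bijection with partitions of n − k into at most k parts (subtract 1 from each part). So p(56, exactly 9) = p(47, parts ≤ 9). Computing via the recurrence p(m, j) = p(m, j−1) + p(m−j, j) gives 32278.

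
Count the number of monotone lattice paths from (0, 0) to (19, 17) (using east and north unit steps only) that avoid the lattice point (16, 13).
Number of paths = 6222259575

Total paths from (0, 0) to (19, 17): C(36, 19) = 8597496600. Paths through (16, 13): (paths (0, 0) → (16, 13)) × (paths (16, 13) → (19, 17)) = C(29, 16) · C(7, 3) = 67863915 · 35 = 2375237025. Avoidance count = 8597496600 − 2375237025 = 6222259575.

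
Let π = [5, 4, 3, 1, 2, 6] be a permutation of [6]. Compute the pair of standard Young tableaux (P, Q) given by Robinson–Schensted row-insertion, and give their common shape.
P = [1, 2, 6] / [3] / [4] / [5];  Q = [1, 5, 6] / [2] / [3] / [4];  common shape = (3, 1, 1, 1)

Row-insert the values π_1, π_2, … into P one at a time, bumping the leftmost entry strictly greater than the inserted value down to the next row. The recording tableau Q records, in position (i, j), the step at which that cell was added to P.
  Insert 5 (step 1): P = [5];  Q = [1]
  Insert 4 (step 2): P = [4] / [5];  Q = [1] / [2]
  Insert 3 (step 3): P = [3] / [4] / [5];  Q = [1] / [2] / [3]
  Insert 1 (step 4): P = [1] / [3] / [4] / [5];  Q = [1] / [2] / [3] / [4]
  Insert 2 (step 5): P = [1, 2] / [3] / [4] / [5];  Q = [1, 5] / [2] / [3] / [4]
  Insert 6 (step 6): P = [1, 2, 6] / [3] / [4] / [5];  Q = [1, 5, 6] / [2] / [3] / [4]
Final shape: (3, 1, 1, 1).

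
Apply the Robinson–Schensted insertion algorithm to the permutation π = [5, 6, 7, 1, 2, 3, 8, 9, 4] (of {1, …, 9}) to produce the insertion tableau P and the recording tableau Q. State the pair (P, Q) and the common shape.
P = [1, 2, 3, 4, 9] / [5, 6, 7, 8];  Q = [1, 2, 3, 7, 8] / [4, 5, 6, 9];  common shape = (5, 4)

Row-insert the values π_1, π_2, … into P one at a time, bumping the leftmost entry strictly greater than the inserted value down to the next row. The recording tableau Q records, in position (i, j), the step at which that cell was added to P.
  Insert 5 (step 1): P = [5];  Q = [1]
  Insert 6 (step 2): P = [5, 6];  Q = [1, 2]
  Insert 7 (step 3): P = [5, 6, 7];  Q = [1, 2, 3]
  Insert 1 (step 4): P = [1, 6, 7] / [5];  Q = [1, 2, 3] / [4]
  Insert 2 (step 5): P = [1, 2, 7] / [5, 6];  Q = [1, 2, 3] / [4, 5]
  Insert 3 (step 6): P = [1, 2, 3] / [5, 6, 7];  Q = [1, 2, 3] / [4, 5, 6]
  Insert 8 (step 7): P = [1, 2, 3, 8] / [5, 6, 7];  Q = [1, 2, 3, 7] / [4, 5, 6]
  Insert 9 (step 8): P = [1, 2, 3, 8, 9] / [5, 6, 7];  Q = [1, 2, 3, 7, 8] / [4, 5, 6]
  Insert 4 (step 9): P = [1, 2, 3, 4, 9] / [5, 6, 7, 8];  Q = [1, 2, 3, 7, 8] / [4, 5, 6, 9]
Final shape: (5, 4).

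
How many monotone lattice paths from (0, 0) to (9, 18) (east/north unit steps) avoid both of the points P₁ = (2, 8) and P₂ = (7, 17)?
Number of paths = 3043623

Inclusion–exclusion. Total paths: C(27, 9) = 4686825. Through P₁: C(10, 2)·C(17, 7) = 875160. Through P₂: C(24, 7)·C(3, 2) = 1038312. Since P₁ is strictly southwest of P₂, a monotone path through both must visit P₁ then P₂; paths through both = C(10, 2)·C(14, 5)·C(3, 2) = 270270. Avoid both = 4686825 − 875160 − 1038312 + 270270 = 3043623.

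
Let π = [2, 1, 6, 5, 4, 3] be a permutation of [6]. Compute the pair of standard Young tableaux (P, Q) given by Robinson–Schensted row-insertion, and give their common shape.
P = [1, 3] / [2, 4] / [5] / [6];  Q = [1, 3] / [2, 4] / [5] / [6];  common shape = (2, 2, 1, 1)

Row-insert the values π_1, π_2, … into P one at a time, bumping the leftmost entry strictly greater than the inserted value down to the next row. The recording tableau Q records, in position (i, j), the step at which that cell was added to P.
  Insert 2 (step 1): P = [2];  Q = [1]
  Insert 1 (step 2): P = [1] / [2];  Q = [1] / [2]
  Insert 6 (step 3): P = [1, 6] / [2];  Q = [1, 3] / [2]
  Insert 5 (step 4): P = [1, 5] / [2, 6];  Q = [1, 3] / [2, 4]
  Insert 4 (step 5): P = [1, 4] / [2, 5] / [6];  Q = [1, 3] / [2, 4] / [5]
  Insert 3 (step 6): P = [1, 3] / [2, 4] / [5] / [6];  Q = [1, 3] / [2, 4] / [5] / [6]
Final shape: (2, 2, 1, 1).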